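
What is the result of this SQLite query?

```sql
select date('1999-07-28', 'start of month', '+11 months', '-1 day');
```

`start of month` rewinds 1999-07-28 to 1999-07-01.
Adding +11 months to 1999-07-01 gives 2000-06-01.
Going back 1 day from 2000-06-01 reaches 2000-05-31 (last day of May, 31 days).

2000-05-31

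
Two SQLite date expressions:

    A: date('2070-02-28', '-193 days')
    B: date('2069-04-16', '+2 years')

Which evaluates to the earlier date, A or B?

A = 2069-08-19.
B = 2071-04-16.
A is earlier.

A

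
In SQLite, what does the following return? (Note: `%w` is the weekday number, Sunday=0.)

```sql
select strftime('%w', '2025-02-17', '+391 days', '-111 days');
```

First apply '+391 days', '-111 days': 2025-02-17 → 2025-11-24.
2025-11-24 is a Monday; with Sunday=0 that is 1.

1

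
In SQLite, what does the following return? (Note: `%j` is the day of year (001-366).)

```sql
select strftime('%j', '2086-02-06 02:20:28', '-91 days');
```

First apply '-91 days': 2086-02-06 02:20:28 → 2085-11-07 02:20:28.
Day-of-year for 2085-11-07: days since 2085-01-01 inclusive = 311, zero-padded to 311.

311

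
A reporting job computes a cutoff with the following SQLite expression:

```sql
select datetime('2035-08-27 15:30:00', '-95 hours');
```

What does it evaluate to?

-95 hours from 2035-08-27 15:30:00 is 2035-08-23 16:30:00 (crosses midnight).

2035-08-23 16:30:00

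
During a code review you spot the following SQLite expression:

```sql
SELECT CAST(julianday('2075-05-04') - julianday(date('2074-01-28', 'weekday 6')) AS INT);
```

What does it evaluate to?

455

`weekday 6` advances to the next Saturday; 2074-01-28 is a Sunday, so it moves forward to 2074-02-03.
25 days remain in February 2074 after the 3rd (28 − 3).
Full months from March 2074 through April 2075 contribute their day counts.
Then 4 days into May 2075.
Total: 25 + 31 + 30 + 31 + 30 + 31 + 31 + 30 + 31 + 30 + 31 + 31 + 28 + 31 + 30 + 4 = 455.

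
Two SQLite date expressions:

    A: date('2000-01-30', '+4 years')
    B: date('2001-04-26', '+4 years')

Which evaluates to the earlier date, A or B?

A = 2004-01-30.
B = 2005-04-26.
A is earlier.

A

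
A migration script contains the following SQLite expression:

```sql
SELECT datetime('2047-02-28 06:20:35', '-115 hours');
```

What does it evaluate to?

-115 hours from 2047-02-28 06:20:35 is 2047-02-23 11:20:35 (crosses midnight).

2047-02-23 11:20:35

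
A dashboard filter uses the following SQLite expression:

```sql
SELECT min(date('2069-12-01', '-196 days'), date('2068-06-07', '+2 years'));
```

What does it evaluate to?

2069-05-19

date('2069-12-01', '-196 days') → 2069-05-19.
date('2068-06-07', '+2 years') → 2070-06-07.
Earlier of the two is 2069-05-19.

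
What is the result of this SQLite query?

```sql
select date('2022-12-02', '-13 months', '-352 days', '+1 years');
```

Adding -13 months to 2022-12-02 gives 2021-11-02.
Applying '-352 days' to 2021-11-02: counting 352 days back gives 2020-11-15.
Adding +1 year to 2020-11-15 gives 2021-11-15.

2021-11-15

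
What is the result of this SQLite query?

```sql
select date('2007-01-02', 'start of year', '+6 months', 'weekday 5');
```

2007-07-06

`start of year` rewinds 2007-01-02 to 2007-01-01.
Adding +6 months to 2007-01-01 gives 2007-07-01.
`weekday 5` advances to the next Friday; 2007-07-01 is a Sunday, so it moves forward to 2007-07-06.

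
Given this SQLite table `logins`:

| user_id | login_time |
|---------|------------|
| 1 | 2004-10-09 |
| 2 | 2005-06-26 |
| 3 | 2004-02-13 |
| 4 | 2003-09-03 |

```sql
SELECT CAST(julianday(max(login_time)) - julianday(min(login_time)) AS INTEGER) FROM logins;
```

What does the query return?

MIN = 2003-09-03, MAX = 2005-06-26.
27 days remain in September 2003 after the 3rd (30 − 3).
Full months from October 2003 through May 2005 contribute their day counts.
Then 26 days into June 2005.
Total: 27 + 31 + 30 + 31 + 31 + 29 + 31 + 30 + 31 + 30 + 31 + 31 + 30 + 31 + 30 + 31 + 31 + 28 + 31 + 30 + 31 + 26 = 662.

662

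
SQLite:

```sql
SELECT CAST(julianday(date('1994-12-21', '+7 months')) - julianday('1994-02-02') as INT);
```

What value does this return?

Adding +7 months to 1994-12-21 gives 1995-07-21.
26 days remain in February 1994 after the 2nd (28 − 2).
Full months from March 1994 through June 1995 contribute their day counts.
Then 21 days into July 1995.
Total: 26 + 31 + 30 + 31 + 30 + 31 + 31 + 30 + 31 + 30 + 31 + 31 + 28 + 31 + 30 + 31 + 30 + 21 = 534.

534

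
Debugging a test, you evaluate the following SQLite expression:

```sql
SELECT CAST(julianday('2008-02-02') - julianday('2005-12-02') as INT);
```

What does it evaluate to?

29 days remain in December 2005 after the 2nd (31 − 2).
Full months from January 2006 through January 2008 contribute their day counts.
Then 2 days into February 2008.
Total: 29 + 31 + 28 + 31 + 30 + 31 + 30 + 31 + 31 + 30 + 31 + 30 + 31 + 31 + 28 + 31 + 30 + 31 + 30 + 31 + 31 + 30 + 31 + 30 + 31 + 31 + 2 = 792.

792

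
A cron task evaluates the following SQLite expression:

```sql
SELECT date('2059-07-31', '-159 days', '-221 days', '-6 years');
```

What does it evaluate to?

2052-07-16

Applying '-159 days' to 2059-07-31: counting 159 days back gives 2059-02-22.
Applying '-221 days' to 2059-02-22: counting 221 days back gives 2058-07-16.
Adding -6 years to 2058-07-16 gives 2052-07-16.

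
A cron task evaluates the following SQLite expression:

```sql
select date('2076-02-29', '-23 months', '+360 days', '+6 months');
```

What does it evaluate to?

2075-09-24

Adding -23 months to 2076-02-29 gives 2074-03-29.
Applying '+360 days' to 2074-03-29: counting 360 days forward gives 2075-03-24.
Adding +6 months to 2075-03-24 gives 2075-09-24.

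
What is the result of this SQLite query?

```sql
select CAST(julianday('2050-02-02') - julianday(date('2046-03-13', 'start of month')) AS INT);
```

1434

`start of month` rewinds 2046-03-13 to 2046-03-01.
30 days remain in March 2046 after the 1st (31 − 1).
Full months from April 2046 through January 2050 contribute their day counts.
Then 2 days into February 2050.
Total: 30 + 30 + 31 + 30 + 31 + 31 + 30 + 31 + 30 + 31 + 31 + 28 + 31 + 30 + 31 + 30 + 31 + 31 + 30 + 31 + 30 + 31 + 31 + 29 + 31 + 30 + 31 + 30 + 31 + 31 + 30 + 31 + 30 + 31 + 31 + 28 + 31 + 30 + 31 + 30 + 31 + 31 + 30 + 31 + 30 + 31 + 31 + 2 = 1434.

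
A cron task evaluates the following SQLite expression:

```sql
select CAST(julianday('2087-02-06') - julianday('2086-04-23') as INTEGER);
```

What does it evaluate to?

289

7 days remain in April 2086 after the 23rd (30 − 23).
Full months from May 2086 through January 2087 contribute their day counts.
Then 6 days into February 2087.
Total: 7 + 31 + 30 + 31 + 31 + 30 + 31 + 30 + 31 + 31 + 6 = 289.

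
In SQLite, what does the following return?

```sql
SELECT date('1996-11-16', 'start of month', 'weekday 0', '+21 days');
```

1996-11-24

`start of month` rewinds 1996-11-16 to 1996-11-01.
`weekday 0` advances to the next Sunday; 1996-11-01 is a Friday, so it moves forward to 1996-11-03.
Advancing 21 more days within November lands on 1996-11-24.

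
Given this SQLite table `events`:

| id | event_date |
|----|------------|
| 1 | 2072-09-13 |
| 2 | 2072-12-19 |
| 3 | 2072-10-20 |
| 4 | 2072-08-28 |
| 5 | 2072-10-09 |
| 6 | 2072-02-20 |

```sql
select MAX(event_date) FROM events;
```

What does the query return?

MAX over {2072-02-20, 2072-08-28, 2072-09-13, 2072-10-09, 2072-10-20, 2072-12-19}.

2072-12-19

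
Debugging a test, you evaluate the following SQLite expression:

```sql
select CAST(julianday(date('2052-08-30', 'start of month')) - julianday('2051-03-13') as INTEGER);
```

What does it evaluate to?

507

`start of month` rewinds 2052-08-30 to 2052-08-01.
18 days remain in March 2051 after the 13th (31 − 13).
Full months from April 2051 through July 2052 contribute their day counts.
Then 1 day into August 2052.
Total: 18 + 30 + 31 + 30 + 31 + 31 + 30 + 31 + 30 + 31 + 31 + 29 + 31 + 30 + 31 + 30 + 31 + 1 = 507.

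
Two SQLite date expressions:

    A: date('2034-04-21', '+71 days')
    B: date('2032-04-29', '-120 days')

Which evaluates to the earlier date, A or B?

B

A = 2034-07-01.
B = 2031-12-31.
B is earlier.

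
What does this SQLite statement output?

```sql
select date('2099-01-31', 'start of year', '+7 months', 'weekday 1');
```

2099-08-03

`start of year` rewinds 2099-01-31 to 2099-01-01.
Adding +7 months to 2099-01-01 gives 2099-08-01.
`weekday 1` advances to the next Monday; 2099-08-01 is a Saturday, so it moves forward to 2099-08-03.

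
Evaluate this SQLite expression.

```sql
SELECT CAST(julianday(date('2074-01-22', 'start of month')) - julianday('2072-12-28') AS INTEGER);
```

369

`start of month` rewinds 2074-01-22 to 2074-01-01.
3 days remain in December 2072 after the 28th (31 − 28).
Full months from January 2073 through December 2073 contribute their day counts.
Then 1 day into January 2074.
Total: 3 + 31 + 28 + 31 + 30 + 31 + 30 + 31 + 31 + 30 + 31 + 30 + 31 + 1 = 369.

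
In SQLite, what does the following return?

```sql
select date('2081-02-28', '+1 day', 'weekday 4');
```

February 2081 has 28 days; 0 remain after the 28th, so 1 days reach 2081-03-01.
`weekday 4` advances to the next Thursday; 2081-03-01 is a Saturday, so it moves forward to 2081-03-06.

2081-03-06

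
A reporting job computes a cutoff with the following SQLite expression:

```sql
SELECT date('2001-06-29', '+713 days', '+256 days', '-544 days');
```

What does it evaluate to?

Applying '+713 days' to 2001-06-29: counting 713 days forward gives 2003-06-12.
Applying '+256 days' to 2003-06-12: counting 256 days forward gives 2004-02-23.
Applying '-544 days' to 2004-02-23: counting 544 days back gives 2002-08-28.

2002-08-28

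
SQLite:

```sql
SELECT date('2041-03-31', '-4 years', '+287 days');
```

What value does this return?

2038-01-12

Adding -4 years to 2041-03-31 gives 2037-03-31.
Applying '+287 days' to 2037-03-31: counting 287 days forward gives 2038-01-12.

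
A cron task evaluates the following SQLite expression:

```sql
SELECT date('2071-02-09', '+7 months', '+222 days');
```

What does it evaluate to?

Adding +7 months to 2071-02-09 gives 2071-09-09.
Applying '+222 days' to 2071-09-09: counting 222 days forward gives 2072-04-18.

2072-04-18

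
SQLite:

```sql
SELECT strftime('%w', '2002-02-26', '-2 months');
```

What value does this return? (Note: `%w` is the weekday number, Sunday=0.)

3

First apply '-2 months': 2002-02-26 → 2001-12-26.
2001-12-26 is a Wednesday; with Sunday=0 that is 3.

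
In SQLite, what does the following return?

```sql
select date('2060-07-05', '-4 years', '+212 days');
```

Adding -4 years to 2060-07-05 gives 2056-07-05.
Applying '+212 days' to 2056-07-05: counting 212 days forward gives 2057-02-02.

2057-02-02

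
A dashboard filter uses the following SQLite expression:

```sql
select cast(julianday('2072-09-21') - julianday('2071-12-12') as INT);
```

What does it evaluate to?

19 days remain in December 2071 after the 12th (31 − 12).
Full months from January 2072 through August 2072 contribute their day counts.
Then 21 days into September 2072.
Total: 19 + 31 + 29 + 31 + 30 + 31 + 30 + 31 + 31 + 21 = 284.

284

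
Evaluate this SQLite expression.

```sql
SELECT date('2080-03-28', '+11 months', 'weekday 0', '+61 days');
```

Adding +11 months to 2080-03-28 gives 2081-02-28.
`weekday 0` advances to the next Sunday; 2081-02-28 is a Friday, so it moves forward to 2081-03-02.
Applying '+61 days' to 2081-03-02: counting 61 days forward gives 2081-05-02.

2081-05-02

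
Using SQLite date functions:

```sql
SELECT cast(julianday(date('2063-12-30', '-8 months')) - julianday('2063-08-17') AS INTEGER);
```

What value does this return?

-109

Adding -8 months to 2063-12-30 gives 2063-04-30.
0 days remain in April 2063 after the 30th (30 − 30).
May 2063: 31 days.
June 2063: 30 days.
July 2063: 31 days.
Then 17 days into August 2063.
Total: 0 + 31 + 30 + 31 + 17 = 109.
The subtraction is earlier − later, so the result is −109 → -109.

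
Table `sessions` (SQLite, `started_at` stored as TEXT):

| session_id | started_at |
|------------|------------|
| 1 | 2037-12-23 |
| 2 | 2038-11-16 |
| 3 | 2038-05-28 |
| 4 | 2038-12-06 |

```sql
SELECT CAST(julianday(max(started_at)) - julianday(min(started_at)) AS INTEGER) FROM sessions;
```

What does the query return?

MIN = 2037-12-23, MAX = 2038-12-06.
8 days remain in December 2037 after the 23rd (31 − 23).
Full months from January 2038 through November 2038 contribute their day counts.
Then 6 days into December 2038.
Total: 8 + 31 + 28 + 31 + 30 + 31 + 30 + 31 + 31 + 30 + 31 + 30 + 6 = 348.

348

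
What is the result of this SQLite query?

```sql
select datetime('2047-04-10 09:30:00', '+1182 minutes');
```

2047-04-11 05:12:00

1182 minutes = 19h 42m; +1182 minutes from 2047-04-10 09:30:00 is 2047-04-11 05:12:00 (crosses midnight).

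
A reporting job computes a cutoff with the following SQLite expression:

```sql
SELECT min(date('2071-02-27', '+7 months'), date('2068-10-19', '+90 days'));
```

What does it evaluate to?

date('2071-02-27', '+7 months') → 2071-09-27.
date('2068-10-19', '+90 days') → 2069-01-17.
Earlier of the two is 2069-01-17.

2069-01-17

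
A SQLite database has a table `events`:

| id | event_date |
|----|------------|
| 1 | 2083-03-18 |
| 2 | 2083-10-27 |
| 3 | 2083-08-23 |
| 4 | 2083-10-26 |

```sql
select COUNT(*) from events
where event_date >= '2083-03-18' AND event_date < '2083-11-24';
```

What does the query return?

4

Rows in [2083-03-18, 2083-11-24): 2083-03-18, 2083-10-27, 2083-08-23, 2083-10-26 → 4 rows.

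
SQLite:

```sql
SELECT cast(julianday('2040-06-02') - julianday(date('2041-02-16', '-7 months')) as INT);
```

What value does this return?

Adding -7 months to 2041-02-16 gives 2040-07-16.
28 days remain in June 2040 after the 2nd (30 − 2).
Then 16 days into July 2040.
Total: 28 + 16 = 44.
The subtraction is earlier − later, so the result is −44 → -44.

-44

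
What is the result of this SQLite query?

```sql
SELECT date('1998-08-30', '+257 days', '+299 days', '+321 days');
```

2001-01-23

Applying '+257 days' to 1998-08-30: counting 257 days forward gives 1999-05-14.
Applying '+299 days' to 1999-05-14: counting 299 days forward gives 2000-03-08.
Applying '+321 days' to 2000-03-08: counting 321 days forward gives 2001-01-23.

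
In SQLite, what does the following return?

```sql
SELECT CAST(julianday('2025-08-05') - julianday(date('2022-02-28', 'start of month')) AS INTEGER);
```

`start of month` rewinds 2022-02-28 to 2022-02-01.
27 days remain in February 2022 after the 1st (28 − 1).
Full months from March 2022 through July 2025 contribute their day counts.
Then 5 days into August 2025.
Total: 27 + 31 + 30 + 31 + 30 + 31 + 31 + 30 + 31 + 30 + 31 + 31 + 28 + 31 + 30 + 31 + 30 + 31 + 31 + 30 + 31 + 30 + 31 + 31 + 29 + 31 + 30 + 31 + 30 + 31 + 31 + 30 + 31 + 30 + 31 + 31 + 28 + 31 + 30 + 31 + 30 + 31 + 5 = 1281.

1281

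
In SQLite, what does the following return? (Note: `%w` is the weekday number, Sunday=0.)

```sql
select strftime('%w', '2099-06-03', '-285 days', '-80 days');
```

First apply '-285 days', '-80 days': 2099-06-03 → 2098-06-03.
2098-06-03 is a Tuesday; with Sunday=0 that is 2.

2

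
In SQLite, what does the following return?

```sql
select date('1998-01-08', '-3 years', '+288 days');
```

Adding -3 years to 1998-01-08 gives 1995-01-08.
Applying '+288 days' to 1995-01-08: counting 288 days forward gives 1995-10-23.

1995-10-23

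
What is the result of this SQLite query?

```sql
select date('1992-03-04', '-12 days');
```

Going back 4 days from 1992-03-04 reaches 1992-02-29 (last day of February, 29 days).
Going back 8 days within February lands on 1992-02-21.

1992-02-21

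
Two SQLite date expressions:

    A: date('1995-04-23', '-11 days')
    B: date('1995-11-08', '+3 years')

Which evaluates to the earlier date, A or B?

A = 1995-04-12.
B = 1998-11-08.
A is earlier.

A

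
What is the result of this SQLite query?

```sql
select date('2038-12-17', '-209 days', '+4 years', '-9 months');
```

Applying '-209 days' to 2038-12-17: counting 209 days back gives 2038-05-22.
Adding +4 years to 2038-05-22 gives 2042-05-22.
Adding -9 months to 2042-05-22 gives 2041-08-22.

2041-08-22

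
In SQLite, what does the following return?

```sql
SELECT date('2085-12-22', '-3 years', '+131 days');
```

2083-05-02

Adding -3 years to 2085-12-22 gives 2082-12-22.
Applying '+131 days' to 2082-12-22: counting 131 days forward gives 2083-05-02.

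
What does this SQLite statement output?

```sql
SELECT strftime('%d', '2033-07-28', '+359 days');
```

First apply '+359 days': 2033-07-28 → 2034-07-22.
`%d` extracts the 2-digit day of month: 22.

22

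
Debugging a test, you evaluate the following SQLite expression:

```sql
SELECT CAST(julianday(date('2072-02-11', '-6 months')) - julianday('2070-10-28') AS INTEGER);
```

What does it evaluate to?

Adding -6 months to 2072-02-11 gives 2071-08-11.
3 days remain in October 2070 after the 28th (31 − 28).
Full months from November 2070 through July 2071 contribute their day counts.
Then 11 days into August 2071.
Total: 3 + 30 + 31 + 31 + 28 + 31 + 30 + 31 + 30 + 31 + 11 = 287.

287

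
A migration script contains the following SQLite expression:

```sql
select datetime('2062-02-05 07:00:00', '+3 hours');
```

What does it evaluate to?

2062-02-05 10:00:00

+3 hours from 2062-02-05 07:00:00 is 2062-02-05 10:00:00.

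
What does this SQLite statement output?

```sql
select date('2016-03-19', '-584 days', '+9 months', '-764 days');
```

2013-04-09

Applying '-584 days' to 2016-03-19: counting 584 days back gives 2014-08-13.
Adding +9 months to 2014-08-13 gives 2015-05-13.
Applying '-764 days' to 2015-05-13: counting 764 days back gives 2013-04-09.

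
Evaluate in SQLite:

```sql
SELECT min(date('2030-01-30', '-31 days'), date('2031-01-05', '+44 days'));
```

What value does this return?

2029-12-30

date('2030-01-30', '-31 days') → 2029-12-30.
date('2031-01-05', '+44 days') → 2031-02-18.
Earlier of the two is 2029-12-30.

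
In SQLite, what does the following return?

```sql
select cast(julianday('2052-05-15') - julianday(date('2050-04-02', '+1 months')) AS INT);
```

744

Adding +1 month to 2050-04-02 gives 2050-05-02.
29 days remain in May 2050 after the 2nd (31 − 2).
Full months from June 2050 through April 2052 contribute their day counts.
Then 15 days into May 2052.
Total: 29 + 30 + 31 + 31 + 30 + 31 + 30 + 31 + 31 + 28 + 31 + 30 + 31 + 30 + 31 + 31 + 30 + 31 + 30 + 31 + 31 + 29 + 31 + 30 + 15 = 744.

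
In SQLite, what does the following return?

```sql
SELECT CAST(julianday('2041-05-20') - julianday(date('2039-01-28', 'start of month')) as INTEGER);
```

`start of month` rewinds 2039-01-28 to 2039-01-01.
30 days remain in January 2039 after the 1st (31 − 1).
Full months from February 2039 through April 2041 contribute their day counts.
Then 20 days into May 2041.
Total: 30 + 28 + 31 + 30 + 31 + 30 + 31 + 31 + 30 + 31 + 30 + 31 + 31 + 29 + 31 + 30 + 31 + 30 + 31 + 31 + 30 + 31 + 30 + 31 + 31 + 28 + 31 + 30 + 20 = 870.

870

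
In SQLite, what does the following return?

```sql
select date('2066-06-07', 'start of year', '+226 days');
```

`start of year` rewinds 2066-06-07 to 2066-01-01.
Applying '+226 days' to 2066-01-01: counting 226 days forward gives 2066-08-15.

2066-08-15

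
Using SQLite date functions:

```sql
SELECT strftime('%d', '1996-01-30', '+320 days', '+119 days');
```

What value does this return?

First apply '+320 days', '+119 days': 1996-01-30 → 1997-04-13.
`%d` extracts the 2-digit day of month: 13.

13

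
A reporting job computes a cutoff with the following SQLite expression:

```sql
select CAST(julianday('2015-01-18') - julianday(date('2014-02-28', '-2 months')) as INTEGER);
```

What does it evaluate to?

386

Adding -2 months to 2014-02-28 gives 2013-12-28.
3 days remain in December 2013 after the 28th (31 − 28).
Full months from January 2014 through December 2014 contribute their day counts.
Then 18 days into January 2015.
Total: 3 + 31 + 28 + 31 + 30 + 31 + 30 + 31 + 31 + 30 + 31 + 30 + 31 + 18 = 386.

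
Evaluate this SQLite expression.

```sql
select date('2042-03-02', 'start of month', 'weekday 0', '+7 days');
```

`start of month` rewinds 2042-03-02 to 2042-03-01.
`weekday 0` advances to the next Sunday; 2042-03-01 is a Saturday, so it moves forward to 2042-03-02.
Advancing 7 more days within March lands on 2042-03-09.

2042-03-09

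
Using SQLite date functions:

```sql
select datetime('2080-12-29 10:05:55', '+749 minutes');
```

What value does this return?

749 minutes = 12h 29m; +749 minutes from 2080-12-29 10:05:55 is 2080-12-29 22:34:55.

2080-12-29 22:34:55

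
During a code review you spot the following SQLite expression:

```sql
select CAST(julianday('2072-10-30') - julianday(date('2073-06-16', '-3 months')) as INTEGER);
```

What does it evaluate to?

-137

Adding -3 months to 2073-06-16 gives 2073-03-16.
1 day remains in October 2072 after the 30th (31 − 30).
November 2072: 30 days.
December 2072: 31 days.
January 2073: 31 days.
February 2073: 28 days.
Then 16 days into March 2073.
Total: 1 + 30 + 31 + 31 + 28 + 16 = 137.
The subtraction is earlier − later, so the result is −137 → -137.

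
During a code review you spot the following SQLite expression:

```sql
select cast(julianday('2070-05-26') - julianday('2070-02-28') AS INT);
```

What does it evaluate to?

87

0 days remain in February 2070 after the 28th (28 − 28).
March 2070: 31 days.
April 2070: 30 days.
Then 26 days into May 2070.
Total: 0 + 31 + 30 + 26 = 87.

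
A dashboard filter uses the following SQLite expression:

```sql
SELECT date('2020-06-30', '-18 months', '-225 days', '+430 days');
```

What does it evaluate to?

Adding -18 months to 2020-06-30 gives 2018-12-30.
Applying '-225 days' to 2018-12-30: counting 225 days back gives 2018-05-19.
Applying '+430 days' to 2018-05-19: counting 430 days forward gives 2019-07-23.

2019-07-23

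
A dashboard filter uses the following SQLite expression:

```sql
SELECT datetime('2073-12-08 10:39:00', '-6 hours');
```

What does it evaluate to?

2073-12-08 04:39:00

-6 hours from 2073-12-08 10:39:00 is 2073-12-08 04:39:00.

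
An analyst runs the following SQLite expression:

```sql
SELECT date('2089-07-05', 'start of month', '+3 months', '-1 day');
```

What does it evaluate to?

2089-09-30

`start of month` rewinds 2089-07-05 to 2089-07-01.
Adding +3 months to 2089-07-01 gives 2089-10-01.
Going back 1 day from 2089-10-01 reaches 2089-09-30 (last day of September, 30 days).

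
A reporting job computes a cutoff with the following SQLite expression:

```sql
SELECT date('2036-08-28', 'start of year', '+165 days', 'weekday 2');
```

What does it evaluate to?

2036-06-17

`start of year` rewinds 2036-08-28 to 2036-01-01.
Applying '+165 days' to 2036-01-01: counting 165 days forward gives 2036-06-14.
`weekday 2` advances to the next Tuesday; 2036-06-14 is a Saturday, so it moves forward to 2036-06-17.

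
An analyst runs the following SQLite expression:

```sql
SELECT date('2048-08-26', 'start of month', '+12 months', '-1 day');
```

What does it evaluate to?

2049-07-31

`start of month` rewinds 2048-08-26 to 2048-08-01.
Adding +12 months to 2048-08-01 gives 2049-08-01.
Going back 1 day from 2049-08-01 reaches 2049-07-31 (last day of July, 31 days).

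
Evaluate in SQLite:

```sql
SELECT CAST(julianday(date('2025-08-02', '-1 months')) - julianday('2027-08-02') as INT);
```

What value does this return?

Adding -1 month to 2025-08-02 gives 2025-07-02.
29 days remain in July 2025 after the 2nd (31 − 2).
Full months from August 2025 through July 2027 contribute their day counts.
Then 2 days into August 2027.
Total: 29 + 31 + 30 + 31 + 30 + 31 + 31 + 28 + 31 + 30 + 31 + 30 + 31 + 31 + 30 + 31 + 30 + 31 + 31 + 28 + 31 + 30 + 31 + 30 + 31 + 2 = 761.
The subtraction is earlier − later, so the result is −761 → -761.

-761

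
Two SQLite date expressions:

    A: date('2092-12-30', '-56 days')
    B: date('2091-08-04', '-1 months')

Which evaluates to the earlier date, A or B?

A = 2092-11-04.
B = 2091-07-04.
B is earlier.

B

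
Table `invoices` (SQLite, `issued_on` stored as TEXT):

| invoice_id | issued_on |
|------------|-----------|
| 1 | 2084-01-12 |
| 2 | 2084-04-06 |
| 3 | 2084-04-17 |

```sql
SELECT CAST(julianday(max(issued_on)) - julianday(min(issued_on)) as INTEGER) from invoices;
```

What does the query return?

MIN = 2084-01-12, MAX = 2084-04-17.
19 days remain in January 2084 after the 12th (31 − 12).
February 2084: 29 days (leap year).
March 2084: 31 days.
Then 17 days into April 2084.
Total: 19 + 29 + 31 + 17 = 96.

96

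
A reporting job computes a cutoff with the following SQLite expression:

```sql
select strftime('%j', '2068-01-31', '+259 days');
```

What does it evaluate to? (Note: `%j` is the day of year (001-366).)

290

First apply '+259 days': 2068-01-31 → 2068-10-16.
Day-of-year for 2068-10-16: days since 2068-01-01 inclusive = 290, zero-padded to 290.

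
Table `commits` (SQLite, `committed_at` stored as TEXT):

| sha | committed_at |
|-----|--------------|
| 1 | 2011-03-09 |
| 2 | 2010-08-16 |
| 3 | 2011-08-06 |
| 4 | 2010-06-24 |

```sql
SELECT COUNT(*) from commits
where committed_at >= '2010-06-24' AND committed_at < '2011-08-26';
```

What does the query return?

4

Rows in [2010-06-24, 2011-08-26): 2011-03-09, 2010-08-16, 2011-08-06, 2010-06-24 → 4 rows.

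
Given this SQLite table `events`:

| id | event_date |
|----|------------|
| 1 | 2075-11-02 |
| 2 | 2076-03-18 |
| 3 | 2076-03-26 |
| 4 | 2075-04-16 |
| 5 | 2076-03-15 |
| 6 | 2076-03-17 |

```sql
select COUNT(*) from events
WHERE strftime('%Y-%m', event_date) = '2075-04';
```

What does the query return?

1

Rows with year-month 2075-04: 2075-04-16 → 1.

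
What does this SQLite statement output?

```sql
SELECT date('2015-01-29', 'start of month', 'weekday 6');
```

2015-01-03

`start of month` rewinds 2015-01-29 to 2015-01-01.
`weekday 6` advances to the next Saturday; 2015-01-01 is a Thursday, so it moves forward to 2015-01-03.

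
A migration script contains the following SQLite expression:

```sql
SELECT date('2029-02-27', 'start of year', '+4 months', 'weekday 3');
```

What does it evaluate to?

`start of year` rewinds 2029-02-27 to 2029-01-01.
Adding +4 months to 2029-01-01 gives 2029-05-01.
`weekday 3` advances to the next Wednesday; 2029-05-01 is a Tuesday, so it moves forward to 2029-05-02.

2029-05-02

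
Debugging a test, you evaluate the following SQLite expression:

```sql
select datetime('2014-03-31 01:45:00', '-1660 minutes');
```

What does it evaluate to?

2014-03-29 22:05:00

1660 minutes = 27h 40m; -1660 minutes from 2014-03-31 01:45:00 is 2014-03-29 22:05:00 (crosses midnight).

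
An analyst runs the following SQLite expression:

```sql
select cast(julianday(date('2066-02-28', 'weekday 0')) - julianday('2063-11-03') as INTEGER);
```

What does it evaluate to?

`weekday 0` advances to the next Sunday; 2066-02-28 is already a Sunday, so it stays at 2066-02-28.
27 days remain in November 2063 after the 3rd (30 − 3).
Full months from December 2063 through January 2066 contribute their day counts.
Then 28 days into February 2066.
Total: 27 + 31 + 31 + 29 + 31 + 30 + 31 + 30 + 31 + 31 + 30 + 31 + 30 + 31 + 31 + 28 + 31 + 30 + 31 + 30 + 31 + 31 + 30 + 31 + 30 + 31 + 31 + 28 = 848.

848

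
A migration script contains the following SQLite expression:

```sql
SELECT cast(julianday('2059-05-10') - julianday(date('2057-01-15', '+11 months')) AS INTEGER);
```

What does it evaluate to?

511

Adding +11 months to 2057-01-15 gives 2057-12-15.
16 days remain in December 2057 after the 15th (31 − 15).
Full months from January 2058 through April 2059 contribute their day counts.
Then 10 days into May 2059.
Total: 16 + 31 + 28 + 31 + 30 + 31 + 30 + 31 + 31 + 30 + 31 + 30 + 31 + 31 + 28 + 31 + 30 + 10 = 511.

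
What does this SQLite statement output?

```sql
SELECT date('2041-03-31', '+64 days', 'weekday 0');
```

2041-06-09

Applying '+64 days' to 2041-03-31: counting 64 days forward gives 2041-06-03.
`weekday 0` advances to the next Sunday; 2041-06-03 is a Monday, so it moves forward to 2041-06-09.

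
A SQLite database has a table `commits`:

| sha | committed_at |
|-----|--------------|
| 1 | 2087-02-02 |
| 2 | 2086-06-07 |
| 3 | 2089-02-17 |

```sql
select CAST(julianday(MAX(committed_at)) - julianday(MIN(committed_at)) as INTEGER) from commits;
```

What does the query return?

MIN = 2086-06-07, MAX = 2089-02-17.
23 days remain in June 2086 after the 7th (30 − 7).
Full months from July 2086 through January 2089 contribute their day counts.
Then 17 days into February 2089.
Total: 23 + 31 + 31 + 30 + 31 + 30 + 31 + 31 + 28 + 31 + 30 + 31 + 30 + 31 + 31 + 30 + 31 + 30 + 31 + 31 + 29 + 31 + 30 + 31 + 30 + 31 + 31 + 30 + 31 + 30 + 31 + 31 + 17 = 986.

986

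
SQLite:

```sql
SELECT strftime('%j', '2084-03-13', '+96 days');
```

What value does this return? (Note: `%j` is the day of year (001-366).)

169

First apply '+96 days': 2084-03-13 → 2084-06-17.
Day-of-year for 2084-06-17: days since 2084-01-01 inclusive = 169, zero-padded to 169.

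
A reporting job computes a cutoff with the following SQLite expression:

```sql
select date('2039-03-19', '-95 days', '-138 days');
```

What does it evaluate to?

2038-07-29

Applying '-95 days' to 2039-03-19: counting 95 days back gives 2038-12-14.
Applying '-138 days' to 2038-12-14: counting 138 days back gives 2038-07-29.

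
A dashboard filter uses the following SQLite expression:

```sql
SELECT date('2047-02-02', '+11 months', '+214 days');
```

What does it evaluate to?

2048-08-03

Adding +11 months to 2047-02-02 gives 2048-01-02.
Applying '+214 days' to 2048-01-02: counting 214 days forward gives 2048-08-03.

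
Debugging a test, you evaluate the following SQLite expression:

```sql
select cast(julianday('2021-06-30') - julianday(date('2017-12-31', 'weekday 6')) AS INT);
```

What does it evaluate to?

1271

`weekday 6` advances to the next Saturday; 2017-12-31 is a Sunday, so it moves forward to 2018-01-06.
25 days remain in January 2018 after the 6th (31 − 6).
Full months from February 2018 through May 2021 contribute their day counts.
Then 30 days into June 2021.
Total: 25 + 28 + 31 + 30 + 31 + 30 + 31 + 31 + 30 + 31 + 30 + 31 + 31 + 28 + 31 + 30 + 31 + 30 + 31 + 31 + 30 + 31 + 30 + 31 + 31 + 29 + 31 + 30 + 31 + 30 + 31 + 31 + 30 + 31 + 30 + 31 + 31 + 28 + 31 + 30 + 31 + 30 = 1271.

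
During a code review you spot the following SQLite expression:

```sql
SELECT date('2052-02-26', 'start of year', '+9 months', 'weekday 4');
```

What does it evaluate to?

2052-10-03

`start of year` rewinds 2052-02-26 to 2052-01-01.
Adding +9 months to 2052-01-01 gives 2052-10-01.
`weekday 4` advances to the next Thursday; 2052-10-01 is a Tuesday, so it moves forward to 2052-10-03.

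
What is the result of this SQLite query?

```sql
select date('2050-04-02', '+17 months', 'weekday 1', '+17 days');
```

Adding +17 months to 2050-04-02 gives 2051-09-02.
`weekday 1` advances to the next Monday; 2051-09-02 is a Saturday, so it moves forward to 2051-09-04.
Advancing 17 more days within September lands on 2051-09-21.

2051-09-21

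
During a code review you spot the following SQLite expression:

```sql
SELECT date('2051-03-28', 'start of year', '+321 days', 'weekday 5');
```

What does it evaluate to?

2051-11-24

`start of year` rewinds 2051-03-28 to 2051-01-01.
Applying '+321 days' to 2051-01-01: counting 321 days forward gives 2051-11-18.
`weekday 5` advances to the next Friday; 2051-11-18 is a Saturday, so it moves forward to 2051-11-24.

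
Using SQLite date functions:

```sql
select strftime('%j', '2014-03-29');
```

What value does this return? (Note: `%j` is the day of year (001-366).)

088

Day-of-year for 2014-03-29: days since 2014-01-01 inclusive = 88, zero-padded to 088.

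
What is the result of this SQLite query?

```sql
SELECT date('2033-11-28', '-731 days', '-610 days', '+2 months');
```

2030-05-28

Applying '-731 days' to 2033-11-28: counting 731 days back gives 2031-11-28.
Applying '-610 days' to 2031-11-28: counting 610 days back gives 2030-03-28.
Adding +2 months to 2030-03-28 gives 2030-05-28.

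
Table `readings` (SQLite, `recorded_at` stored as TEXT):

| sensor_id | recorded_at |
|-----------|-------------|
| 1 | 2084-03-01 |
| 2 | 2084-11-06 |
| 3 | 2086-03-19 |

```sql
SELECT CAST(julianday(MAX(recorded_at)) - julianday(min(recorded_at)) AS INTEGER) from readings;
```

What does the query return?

748

MIN = 2084-03-01, MAX = 2086-03-19.
30 days remain in March 2084 after the 1st (31 − 1).
Full months from April 2084 through February 2086 contribute their day counts.
Then 19 days into March 2086.
Total: 30 + 30 + 31 + 30 + 31 + 31 + 30 + 31 + 30 + 31 + 31 + 28 + 31 + 30 + 31 + 30 + 31 + 31 + 30 + 31 + 30 + 31 + 31 + 28 + 19 = 748.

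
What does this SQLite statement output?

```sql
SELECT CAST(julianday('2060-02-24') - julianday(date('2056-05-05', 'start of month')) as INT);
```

`start of month` rewinds 2056-05-05 to 2056-05-01.
30 days remain in May 2056 after the 1st (31 − 1).
Full months from June 2056 through January 2060 contribute their day counts.
Then 24 days into February 2060.
Total: 30 + 30 + 31 + 31 + 30 + 31 + 30 + 31 + 31 + 28 + 31 + 30 + 31 + 30 + 31 + 31 + 30 + 31 + 30 + 31 + 31 + 28 + 31 + 30 + 31 + 30 + 31 + 31 + 30 + 31 + 30 + 31 + 31 + 28 + 31 + 30 + 31 + 30 + 31 + 31 + 30 + 31 + 30 + 31 + 31 + 24 = 1394.

1394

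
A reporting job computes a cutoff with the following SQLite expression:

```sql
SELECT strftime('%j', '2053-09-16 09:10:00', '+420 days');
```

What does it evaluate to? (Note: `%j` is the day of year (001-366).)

First apply '+420 days': 2053-09-16 09:10:00 → 2054-11-10 09:10:00.
Day-of-year for 2054-11-10: days since 2054-01-01 inclusive = 314, zero-padded to 314.

314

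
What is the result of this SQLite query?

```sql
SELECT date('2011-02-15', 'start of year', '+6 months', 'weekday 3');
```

`start of year` rewinds 2011-02-15 to 2011-01-01.
Adding +6 months to 2011-01-01 gives 2011-07-01.
`weekday 3` advances to the next Wednesday; 2011-07-01 is a Friday, so it moves forward to 2011-07-06.

2011-07-06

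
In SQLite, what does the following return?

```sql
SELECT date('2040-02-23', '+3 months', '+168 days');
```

2040-11-07

Adding +3 months to 2040-02-23 gives 2040-05-23.
Applying '+168 days' to 2040-05-23: counting 168 days forward gives 2040-11-07.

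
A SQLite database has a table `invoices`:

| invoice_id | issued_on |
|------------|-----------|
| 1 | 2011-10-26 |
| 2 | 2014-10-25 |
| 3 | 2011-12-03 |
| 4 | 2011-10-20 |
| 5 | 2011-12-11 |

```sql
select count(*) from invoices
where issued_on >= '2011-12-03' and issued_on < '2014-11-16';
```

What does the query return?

Rows in [2011-12-03, 2014-11-16): 2014-10-25, 2011-12-03, 2011-12-11 → 3 rows.

3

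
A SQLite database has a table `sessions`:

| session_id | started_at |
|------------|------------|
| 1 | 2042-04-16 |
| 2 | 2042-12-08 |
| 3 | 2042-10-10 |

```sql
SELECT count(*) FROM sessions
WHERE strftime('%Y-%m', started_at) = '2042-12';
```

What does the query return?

1

Rows with year-month 2042-12: 2042-12-08 → 1.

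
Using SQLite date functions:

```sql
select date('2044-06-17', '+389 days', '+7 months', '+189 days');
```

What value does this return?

2046-08-19

Applying '+389 days' to 2044-06-17: counting 389 days forward gives 2045-07-11.
Adding +7 months to 2045-07-11 gives 2046-02-11.
Applying '+189 days' to 2046-02-11: counting 189 days forward gives 2046-08-19.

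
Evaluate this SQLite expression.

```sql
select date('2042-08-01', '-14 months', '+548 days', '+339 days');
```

Adding -14 months to 2042-08-01 gives 2041-06-01.
Applying '+548 days' to 2041-06-01: counting 548 days forward gives 2042-12-01.
Applying '+339 days' to 2042-12-01: counting 339 days forward gives 2043-11-05.

2043-11-05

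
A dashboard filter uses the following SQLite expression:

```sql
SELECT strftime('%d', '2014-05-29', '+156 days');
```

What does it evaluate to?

01

First apply '+156 days': 2014-05-29 → 2014-11-01.
`%d` extracts the 2-digit day of month: 01.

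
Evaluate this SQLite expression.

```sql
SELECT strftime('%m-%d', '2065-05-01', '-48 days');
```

First apply '-48 days': 2065-05-01 → 2065-03-14.
`%m-%d` extracts the month-day: 03-14.

03-14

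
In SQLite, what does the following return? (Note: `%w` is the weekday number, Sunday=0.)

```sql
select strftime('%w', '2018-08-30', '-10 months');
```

1

First apply '-10 months': 2018-08-30 → 2017-10-30.
2017-10-30 is a Monday; with Sunday=0 that is 1.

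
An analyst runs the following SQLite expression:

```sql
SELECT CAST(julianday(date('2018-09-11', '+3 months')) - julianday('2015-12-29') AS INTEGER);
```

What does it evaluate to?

1078

Adding +3 months to 2018-09-11 gives 2018-12-11.
2 days remain in December 2015 after the 29th (31 − 29).
Full months from January 2016 through November 2018 contribute their day counts.
Then 11 days into December 2018.
Total: 2 + 31 + 29 + 31 + 30 + 31 + 30 + 31 + 31 + 30 + 31 + 30 + 31 + 31 + 28 + 31 + 30 + 31 + 30 + 31 + 31 + 30 + 31 + 30 + 31 + 31 + 28 + 31 + 30 + 31 + 30 + 31 + 31 + 30 + 31 + 30 + 11 = 1078.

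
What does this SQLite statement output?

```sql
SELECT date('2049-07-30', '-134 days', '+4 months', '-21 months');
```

2047-10-18

Applying '-134 days' to 2049-07-30: counting 134 days back gives 2049-03-18.
Adding +4 months to 2049-03-18 gives 2049-07-18.
Adding -21 months to 2049-07-18 gives 2047-10-18.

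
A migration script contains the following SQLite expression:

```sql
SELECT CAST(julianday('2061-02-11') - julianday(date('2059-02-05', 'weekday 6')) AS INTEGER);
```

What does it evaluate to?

`weekday 6` advances to the next Saturday; 2059-02-05 is a Wednesday, so it moves forward to 2059-02-08.
20 days remain in February 2059 after the 8th (28 − 8).
Full months from March 2059 through January 2061 contribute their day counts.
Then 11 days into February 2061.
Total: 20 + 31 + 30 + 31 + 30 + 31 + 31 + 30 + 31 + 30 + 31 + 31 + 29 + 31 + 30 + 31 + 30 + 31 + 31 + 30 + 31 + 30 + 31 + 31 + 11 = 734.

734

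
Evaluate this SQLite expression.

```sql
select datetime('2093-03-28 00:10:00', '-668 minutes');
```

2093-03-27 13:02:00

668 minutes = 11h 8m; -668 minutes from 2093-03-28 00:10:00 is 2093-03-27 13:02:00 (crosses midnight).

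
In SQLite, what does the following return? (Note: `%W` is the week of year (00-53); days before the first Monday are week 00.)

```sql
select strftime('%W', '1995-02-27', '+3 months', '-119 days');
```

First apply '+3 months', '-119 days': 1995-02-27 → 1995-01-28.
1995-01-28 is a Saturday. SQLite's %W counts Mondays since the year started; the result is 04.

04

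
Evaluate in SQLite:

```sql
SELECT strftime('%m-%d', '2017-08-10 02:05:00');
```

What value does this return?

`%m-%d` extracts the month-day: 08-10.

08-10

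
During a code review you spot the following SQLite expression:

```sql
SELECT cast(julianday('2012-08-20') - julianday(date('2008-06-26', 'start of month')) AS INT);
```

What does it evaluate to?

`start of month` rewinds 2008-06-26 to 2008-06-01.
29 days remain in June 2008 after the 1st (30 − 1).
Full months from July 2008 through July 2012 contribute their day counts.
Then 20 days into August 2012.
Total: 29 + 31 + 31 + 30 + 31 + 30 + 31 + 31 + 28 + 31 + 30 + 31 + 30 + 31 + 31 + 30 + 31 + 30 + 31 + 31 + 28 + 31 + 30 + 31 + 30 + 31 + 31 + 30 + 31 + 30 + 31 + 31 + 28 + 31 + 30 + 31 + 30 + 31 + 31 + 30 + 31 + 30 + 31 + 31 + 29 + 31 + 30 + 31 + 30 + 31 + 20 = 1541.

1541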